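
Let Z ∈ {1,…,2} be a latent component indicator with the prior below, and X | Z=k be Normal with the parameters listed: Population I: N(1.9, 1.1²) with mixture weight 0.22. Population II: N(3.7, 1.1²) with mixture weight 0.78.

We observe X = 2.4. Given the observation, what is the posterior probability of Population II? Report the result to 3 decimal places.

0.662

Posterior ∝ prior × likelihood, so P(k | x) ∝ w_k f_k(x); normalise over all components.
Evaluate each component's likelihood at the observed value:
  L_I = (1/(1.1·√(2π)))·exp(−(2.4−1.9)²/(2·1.1²)) = 0.362675·exp(-0.10331) = 0.327079
  L_II = (1/(1.1·√(2π)))·exp(−(2.4−3.7)²/(2·1.1²)) = 0.362675·exp(-0.69835) = 0.180397
Weight by the priors:
  w_I·L_I = 0.22 × 0.327079 = 0.0719573
  w_II·L_II = 0.78 × 0.180397 = 0.14071
Normaliser: 0.0719573 + 0.14071 = 0.212667
So the posterior for Population II is 0.14071 / 0.212667 ≈ 0.662.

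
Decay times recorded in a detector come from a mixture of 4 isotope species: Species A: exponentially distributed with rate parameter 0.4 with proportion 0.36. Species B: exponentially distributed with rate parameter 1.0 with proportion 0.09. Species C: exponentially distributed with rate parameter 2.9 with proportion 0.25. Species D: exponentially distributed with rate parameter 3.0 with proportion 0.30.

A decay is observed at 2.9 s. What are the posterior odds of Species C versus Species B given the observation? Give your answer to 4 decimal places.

Since P(k|x) ∝ π_k f_k(x), the posterior odds are π_i f_i(x) / (π_j f_j(x)).
Evaluate each component's likelihood at the observed value:
  f_A = 0.125394
  f_B = 0.0550232
  f_C = 0.000645627
  f_D = 0.000499757
0.000161407 / 0.00495209 ≈ 0.0326

0.0326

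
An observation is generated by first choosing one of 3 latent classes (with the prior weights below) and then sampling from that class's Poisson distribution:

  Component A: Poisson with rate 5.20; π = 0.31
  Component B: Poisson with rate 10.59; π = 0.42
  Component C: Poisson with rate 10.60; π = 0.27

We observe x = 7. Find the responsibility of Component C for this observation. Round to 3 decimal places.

0.233

The responsibility of component k is P(Z=k) f_k(x) divided by Σ_j P(Z=j) f_j(x).
Evaluate each component's likelihood at the observed value:
  p_A = 0.112528
  p_B = 0.0745869
  p_C = 0.0743343
Unnormalised posteriors:
  P(Z=A)·p_A = 0.31 × 0.112528 = 0.0348838
  P(Z=B)·p_B = 0.42 × 0.0745869 = 0.0313265
  P(Z=C)·p_C = 0.27 × 0.0743343 = 0.0200702
Denominator: 0.0348838 + 0.0313265 + 0.0200702 = 0.0862805
So the posterior for Component C is 0.0200702 / 0.0862805 ≈ 0.233.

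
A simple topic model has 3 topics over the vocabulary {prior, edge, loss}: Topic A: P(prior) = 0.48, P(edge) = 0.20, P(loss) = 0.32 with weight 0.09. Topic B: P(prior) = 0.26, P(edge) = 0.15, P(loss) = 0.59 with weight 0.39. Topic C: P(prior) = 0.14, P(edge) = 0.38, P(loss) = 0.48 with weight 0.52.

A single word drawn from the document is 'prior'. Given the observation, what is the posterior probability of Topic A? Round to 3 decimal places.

Posterior ∝ prior × likelihood, so P(k | x) ∝ π_k f_k(x); normalise over all components.
Component likelihoods at x = 'prior':
  f_A = 0.48
  f_B = 0.26
  f_C = 0.14
Unnormalised posteriors:
  π_A·f_A = 0.09 × 0.48 = 0.0432
  π_B·f_B = 0.39 × 0.26 = 0.1014
  π_C·f_C = 0.52 × 0.14 = 0.0728
Sum: 0.0432 + 0.1014 + 0.0728 = 0.2174
So the posterior for Topic A is 0.0432 / 0.2174 ≈ 0.199.

0.199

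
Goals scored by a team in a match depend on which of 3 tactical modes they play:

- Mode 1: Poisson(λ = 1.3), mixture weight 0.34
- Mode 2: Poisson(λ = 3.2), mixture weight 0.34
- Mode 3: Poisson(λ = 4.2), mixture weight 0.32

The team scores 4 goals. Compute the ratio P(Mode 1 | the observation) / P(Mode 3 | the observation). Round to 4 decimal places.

0.1772

The posterior odds equal the prior odds times the likelihood ratio: (π_i/π_j)·(f_i(x)/f_j(x)).
Poisson probabilities:
  f_1 = e^(−1.3)·1.3^4/4! = 0.0324324
  f_2 = e^(−3.2)·3.2^4/4! = 0.178093
  f_3 = e^(−4.2)·4.2^4/4! = 0.194424
Odds = (0.34/0.32) × (0.0324324/0.194424) = 1.0625 × 0.166813 ≈ 0.1772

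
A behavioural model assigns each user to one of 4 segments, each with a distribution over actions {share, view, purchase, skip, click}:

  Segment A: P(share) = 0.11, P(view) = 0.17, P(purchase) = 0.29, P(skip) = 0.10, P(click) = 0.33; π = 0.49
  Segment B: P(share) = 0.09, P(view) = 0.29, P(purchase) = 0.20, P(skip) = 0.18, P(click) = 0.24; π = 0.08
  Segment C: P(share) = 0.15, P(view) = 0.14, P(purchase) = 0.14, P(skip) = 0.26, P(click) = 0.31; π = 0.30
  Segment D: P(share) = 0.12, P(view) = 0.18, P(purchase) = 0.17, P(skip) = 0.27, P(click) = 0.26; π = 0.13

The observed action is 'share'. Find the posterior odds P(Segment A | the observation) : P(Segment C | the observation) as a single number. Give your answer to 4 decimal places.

1.1978

Only the two components matter; the odds are (π_i f_i(x)) / (π_j f_j(x)).
Component likelihoods at x = 'share':
  L_A = 0.11
  L_B = 0.09
  L_C = 0.15
  L_D = 0.12
0.0539 / 0.045 ≈ 1.1978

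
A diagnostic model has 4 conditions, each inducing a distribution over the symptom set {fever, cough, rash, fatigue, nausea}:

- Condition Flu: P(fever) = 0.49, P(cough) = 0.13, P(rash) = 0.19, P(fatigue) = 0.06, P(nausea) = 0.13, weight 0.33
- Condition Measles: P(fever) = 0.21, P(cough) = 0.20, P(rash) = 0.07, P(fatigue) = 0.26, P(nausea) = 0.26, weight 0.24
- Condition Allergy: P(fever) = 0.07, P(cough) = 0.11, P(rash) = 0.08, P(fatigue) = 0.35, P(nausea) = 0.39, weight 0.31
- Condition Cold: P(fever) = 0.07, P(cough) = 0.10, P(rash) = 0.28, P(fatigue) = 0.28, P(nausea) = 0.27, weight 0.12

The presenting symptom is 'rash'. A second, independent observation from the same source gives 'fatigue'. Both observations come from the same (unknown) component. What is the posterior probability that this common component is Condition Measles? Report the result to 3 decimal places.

Apply Bayes' rule: the posterior for each component is proportional to its prior times its likelihood at x.
Since both observations come from the same component, the likelihood for component k is f_k(x₁)·f_k(x₂).
  f_Flu = [0.19] × [0.06] = 0.0114
  f_Measles = [0.07] × [0.26] = 0.0182
  f_Allergy = [0.08] × [0.35] = 0.028
  f_Cold = [0.28] × [0.28] = 0.0784
Prior × likelihood for each component:
  π_Flu·f_Flu = 0.33 × 0.0114 = 0.003762
  π_Measles·f_Measles = 0.24 × 0.0182 = 0.004368
  π_Allergy·f_Allergy = 0.31 × 0.028 = 0.00868
  π_Cold·f_Cold = 0.12 × 0.0784 = 0.009408
Denominator: 0.003762 + 0.004368 + 0.00868 + 0.009408 = 0.026218
P(Condition Measles | x₁, x₂) = 0.004368 / 0.026218 ≈ 0.167

0.167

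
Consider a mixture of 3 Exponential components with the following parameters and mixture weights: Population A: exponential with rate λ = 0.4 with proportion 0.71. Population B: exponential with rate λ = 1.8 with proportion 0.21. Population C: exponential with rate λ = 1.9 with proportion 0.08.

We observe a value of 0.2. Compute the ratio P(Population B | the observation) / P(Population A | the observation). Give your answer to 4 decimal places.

1.0059

The posterior odds equal the prior odds times the likelihood ratio: (π_i/π_j)·(f_i(x)/f_j(x)).
Exponential densities:
  p_A = 0.369247
  p_B = 1.25582
  p_C = 1.29934
Posterior odds = (π_B·p_B) / (π_A·p_A) = (0.21·1.25582) / (0.71·0.369247) = 0.263722 / 0.262165 ≈ 1.0059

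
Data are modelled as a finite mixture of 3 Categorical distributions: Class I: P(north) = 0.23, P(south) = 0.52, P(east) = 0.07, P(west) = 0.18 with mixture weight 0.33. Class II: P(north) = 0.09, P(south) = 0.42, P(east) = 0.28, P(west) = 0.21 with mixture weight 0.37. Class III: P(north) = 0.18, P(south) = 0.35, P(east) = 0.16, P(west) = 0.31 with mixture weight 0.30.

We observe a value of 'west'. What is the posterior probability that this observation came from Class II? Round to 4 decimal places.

Posterior ∝ prior × likelihood, so P(k | x) ∝ w_k f_k(x); normalise over all components.
Categorical probabilities:
  L_I = 0.18
  L_II = 0.21
  L_III = 0.31
Prior × likelihood for each component:
  w_I·L_I = 0.33 × 0.18 = 0.0594
  w_II·L_II = 0.37 × 0.21 = 0.0777
  w_III·L_III = 0.30 × 0.31 = 0.093
Sum: 0.0594 + 0.0777 + 0.093 = 0.2301
P(Class II | data) ≈ 0.3377

0.3377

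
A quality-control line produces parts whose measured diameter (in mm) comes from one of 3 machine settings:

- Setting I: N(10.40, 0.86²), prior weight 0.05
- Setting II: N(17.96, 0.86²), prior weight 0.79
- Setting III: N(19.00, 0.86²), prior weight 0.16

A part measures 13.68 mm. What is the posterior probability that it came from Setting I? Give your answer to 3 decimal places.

By Bayes' theorem, P(k | x) = w_k f_k(x) / Σ_j w_j f_j(x).
Normal densities:
  f_I = (1/(0.86·√(2π)))·exp(−(13.68−10.40)²/(2·0.86²)) = 0.463886·exp(-7.27312) = 0.000321911
  f_II = (1/(0.86·√(2π)))·exp(−(13.68−17.96)²/(2·0.86²)) = 0.463886·exp(-12.38399) = 1.94139e-06
  f_III = (1/(0.86·√(2π)))·exp(−(13.68−19.00)²/(2·0.86²)) = 0.463886·exp(-19.13359) = 2.27405e-09
Prior × likelihood for each component:
  w_I·f_I = 0.05 × 0.000321911 = 1.60955e-05
  w_II·f_II = 0.79 × 1.94139e-06 = 1.5337e-06
  w_III·f_III = 0.16 × 2.27405e-09 = 3.63849e-10
Evidence: 1.60955e-05 + 1.5337e-06 + 3.63849e-10 = 1.76296e-05
P(Setting I | x) = 1.60955e-05 / 1.76296e-05 ≈ 0.913

0.913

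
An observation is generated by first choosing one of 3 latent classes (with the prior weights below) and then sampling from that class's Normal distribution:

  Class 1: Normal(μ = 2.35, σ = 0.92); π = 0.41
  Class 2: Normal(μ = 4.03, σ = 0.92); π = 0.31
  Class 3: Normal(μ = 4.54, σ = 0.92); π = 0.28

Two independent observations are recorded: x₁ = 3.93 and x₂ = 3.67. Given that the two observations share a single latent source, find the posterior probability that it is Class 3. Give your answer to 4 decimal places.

Posterior ∝ prior × likelihood, so P(k | x) ∝ π_k f_k(x); normalise over all components.
Since both observations come from the same component, the likelihood for component k is f_k(x₁)·f_k(x₂).
  p_1 = [(1/(0.92·√(2π)))·exp(−(3.93−2.35)²/(2·0.92²)) = 0.433633·exp(-1.47472) = 0.0992341] × [0.154918] = 0.0153732
  p_2 = [(1/(0.92·√(2π)))·exp(−(3.93−4.03)²/(2·0.92²)) = 0.433633·exp(-0.00591) = 0.431079] × [0.401673] = 0.173153
  p_3 = [(1/(0.92·√(2π)))·exp(−(3.93−4.54)²/(2·0.92²)) = 0.433633·exp(-0.21981) = 0.348064] × [0.277292] = 0.0965151
Multiply by the mixture weights:
  π_1·p_1 = 0.41 × 0.0153732 = 0.006303
  π_2·p_2 = 0.31 × 0.173153 = 0.0536774
  π_3·p_3 = 0.28 × 0.0965151 = 0.0270242
Evidence: 0.006303 + 0.0536774 + 0.0270242 = 0.0870046
P(Class 3 | x₁,x₂) ≈ 0.3106

0.3106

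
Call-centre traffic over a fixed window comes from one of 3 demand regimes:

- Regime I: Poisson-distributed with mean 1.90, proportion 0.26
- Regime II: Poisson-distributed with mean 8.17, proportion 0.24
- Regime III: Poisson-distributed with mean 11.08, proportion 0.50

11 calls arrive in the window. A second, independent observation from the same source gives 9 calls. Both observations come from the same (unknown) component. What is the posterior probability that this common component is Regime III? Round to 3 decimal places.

Posterior ∝ prior × likelihood, so P(k | x) ∝ P(Z=k) f_k(x); normalise over all components.
Since both observations come from the same component, the likelihood for component k is f_k(x₁)·f_k(x₂).
  p_I = [e^(−1.90)·1.90^11/11! = 4.3649e-06] × [0.000133003] = 5.80543e-10
  p_II = [e^(−8.17)·8.17^11/11! = 0.076754] × [0.126488] = 0.00970846
  p_III = [e^(−11.08)·11.08^11/11! = 0.119344] × [0.106933] = 0.0127618
Multiply by the mixture weights:
  P(Z=I)·p_I = 0.26 × 5.80543e-10 = 1.50941e-10
  P(Z=II)·p_II = 0.24 × 0.00970846 = 0.00233003
  P(Z=III)·p_III = 0.50 × 0.0127618 = 0.00638088
Normaliser: 1.50941e-10 + 0.00233003 + 0.00638088 = 0.00871091
Responsibility of Regime III: 0.00638088 / 0.00871091 ≈ 0.733

0.733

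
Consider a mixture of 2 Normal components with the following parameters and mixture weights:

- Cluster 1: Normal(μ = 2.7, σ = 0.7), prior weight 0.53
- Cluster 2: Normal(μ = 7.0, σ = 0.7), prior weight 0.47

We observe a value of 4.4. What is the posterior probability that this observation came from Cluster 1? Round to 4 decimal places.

Posterior ∝ prior × likelihood, so P(k | x) ∝ π_k f_k(x); normalise over all components.
Component likelihoods at x = 4.4:
  p_1 = (1/(0.7·√(2π)))·exp(−(4.4−2.7)²/(2·0.7²)) = 0.569918·exp(-2.94898) = 0.0298598
  p_2 = (1/(0.7·√(2π)))·exp(−(4.4−7.0)²/(2·0.7²)) = 0.569918·exp(-6.89796) = 0.000575528
Unnormalised posteriors:
  π_1·p_1 = 0.53 × 0.0298598 = 0.0158257
  π_2·p_2 = 0.47 × 0.000575528 = 0.000270498
Normaliser: 0.0158257 + 0.000270498 = 0.0160962
So the posterior for Cluster 1 is 0.0158257 / 0.0160962 ≈ 0.9832.

0.9832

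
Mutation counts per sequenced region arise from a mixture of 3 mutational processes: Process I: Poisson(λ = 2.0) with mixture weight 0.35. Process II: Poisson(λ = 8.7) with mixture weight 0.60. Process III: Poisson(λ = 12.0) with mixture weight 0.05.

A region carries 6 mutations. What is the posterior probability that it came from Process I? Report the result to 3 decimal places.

By Bayes' theorem, P(k | x) = P(Z=k) f_k(x) / Σ_j P(Z=j) f_j(x).
Component likelihoods at x = 6 mutations:
  p_I = 0.0120298
  p_II = 0.100328
  p_III = 0.0254813
Unnormalised posteriors:
  P(Z=I)·p_I = 0.35 × 0.0120298 = 0.00421043
  P(Z=II)·p_II = 0.60 × 0.100328 = 0.0601966
  P(Z=III)·p_III = 0.05 × 0.0254813 = 0.00127406
Normaliser: 0.00421043 + 0.0601966 + 0.00127406 = 0.0656811
So the posterior for Process I is 0.00421043 / 0.0656811 ≈ 0.064.

0.064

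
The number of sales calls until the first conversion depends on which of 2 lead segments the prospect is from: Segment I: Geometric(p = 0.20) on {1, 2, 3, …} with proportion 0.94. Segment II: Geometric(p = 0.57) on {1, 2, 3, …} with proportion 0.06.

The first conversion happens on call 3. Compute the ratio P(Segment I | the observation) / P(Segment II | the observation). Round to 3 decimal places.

The posterior odds equal the prior odds times the likelihood ratio: (π_i/π_j)·(f_i(x)/f_j(x)).
Evaluate each component's likelihood at the observed value:
  f_I = 0.20·(1−0.20)^2 = 0.20·0.64 = 0.128
  f_II = 0.57·(1−0.57)^2 = 0.57·0.1849 = 0.105393
Odds = (0.94/0.06) × (0.128/0.105393) = 15.6667 × 1.2145 ≈ 19.027

19.027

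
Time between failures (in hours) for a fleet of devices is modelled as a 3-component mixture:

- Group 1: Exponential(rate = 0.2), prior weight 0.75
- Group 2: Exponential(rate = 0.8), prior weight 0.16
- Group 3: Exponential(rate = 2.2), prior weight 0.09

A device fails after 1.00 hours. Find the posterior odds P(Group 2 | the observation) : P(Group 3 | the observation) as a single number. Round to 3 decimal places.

Only the two components matter; the odds are (w_i f_i(x)) / (w_j f_j(x)).
Exponential densities:
  f_1 = 0.163746
  f_2 = 0.359463
  f_3 = 0.243767
Odds = (0.16/0.09) × (0.359463/0.243767) = 1.77778 × 1.47462 ≈ 2.622

2.622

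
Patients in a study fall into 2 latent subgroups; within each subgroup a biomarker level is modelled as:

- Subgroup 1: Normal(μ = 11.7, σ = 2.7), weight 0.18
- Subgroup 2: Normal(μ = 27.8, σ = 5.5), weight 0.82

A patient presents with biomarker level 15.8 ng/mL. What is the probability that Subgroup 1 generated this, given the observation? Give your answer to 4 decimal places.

0.6040

Posterior ∝ prior × likelihood, so P(k | x) ∝ π_k f_k(x); normalise over all components.
Component likelihoods at x = 15.8 ng/mL:
  p_1 = 0.0466473
  p_2 = 0.00671204
Unnormalised posteriors:
  π_1·p_1 = 0.18 × 0.0466473 = 0.00839652
  π_2·p_2 = 0.82 × 0.00671204 = 0.00550388
Normaliser: 0.00839652 + 0.00550388 = 0.0139004
P(Subgroup 1 | the observation) = 0.00839652 / 0.0139004 ≈ 0.6040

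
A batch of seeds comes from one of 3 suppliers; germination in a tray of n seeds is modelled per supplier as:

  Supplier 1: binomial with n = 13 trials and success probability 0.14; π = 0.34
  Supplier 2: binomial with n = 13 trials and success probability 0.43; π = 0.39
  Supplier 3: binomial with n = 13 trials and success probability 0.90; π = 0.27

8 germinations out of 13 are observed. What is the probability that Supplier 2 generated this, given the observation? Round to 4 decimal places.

0.9586

By Bayes' theorem, P(k | x) = π_k f_k(x) / Σ_j π_j f_j(x).
Component likelihoods at x = 8 germinations out of 13:
  L_1 = 8.93501e-05
  L_2 = 0.0905108
  L_3 = 0.00554011
Weight by the priors:
  π_1·L_1 = 0.34 × 8.93501e-05 = 3.0379e-05
  π_2·L_2 = 0.39 × 0.0905108 = 0.0352992
  π_3·L_3 = 0.27 × 0.00554011 = 0.00149583
Evidence: 3.0379e-05 + 0.0352992 + 0.00149583 = 0.0368254
Responsibility of Supplier 2: 0.0352992 / 0.0368254 ≈ 0.9586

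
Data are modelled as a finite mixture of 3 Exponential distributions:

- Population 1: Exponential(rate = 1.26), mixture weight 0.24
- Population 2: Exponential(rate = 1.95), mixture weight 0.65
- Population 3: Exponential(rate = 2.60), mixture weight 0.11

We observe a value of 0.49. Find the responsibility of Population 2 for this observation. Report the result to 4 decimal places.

0.6673

The responsibility of component k is π_k f_k(x) divided by Σ_j π_j f_j(x).
Exponential densities:
  f_1 = 1.26·e^(−1.26·0.49) = 1.26·e^(−0.6174) = 0.679575
  f_2 = 1.95·e^(−1.95·0.49) = 1.95·e^(−0.9555) = 0.750009
  f_3 = 2.60·e^(−2.60·0.49) = 2.60·e^(−1.2740) = 0.727247
Weight by the priors:
  π_1·f_1 = 0.24 × 0.679575 = 0.163098
  π_2·f_2 = 0.65 × 0.750009 = 0.487506
  π_3·f_3 = 0.11 × 0.727247 = 0.0799972
Evidence: 0.163098 + 0.487506 + 0.0799972 = 0.730601
P(Population 2 | 0.49) = 0.487506 / 0.730601 ≈ 0.6673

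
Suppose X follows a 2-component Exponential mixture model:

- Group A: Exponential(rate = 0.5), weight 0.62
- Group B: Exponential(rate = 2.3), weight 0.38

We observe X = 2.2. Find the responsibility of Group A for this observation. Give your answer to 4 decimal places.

The responsibility of component k is w_k f_k(x) divided by Σ_j w_j f_j(x).
Component likelihoods at x = 2.2:
  f_A = 0.5·e^(−0.5·2.2) = 0.5·e^(−1.1000) = 0.166436
  f_B = 2.3·e^(−2.3·2.2) = 2.3·e^(−5.0600) = 0.0145948
Weight by the priors:
  w_A·f_A = 0.62 × 0.166436 = 0.10319
  w_B·f_B = 0.38 × 0.0145948 = 0.00554602
Denominator: 0.10319 + 0.00554602 = 0.108736
So the posterior for Group A is 0.10319 / 0.108736 ≈ 0.9490.

0.9490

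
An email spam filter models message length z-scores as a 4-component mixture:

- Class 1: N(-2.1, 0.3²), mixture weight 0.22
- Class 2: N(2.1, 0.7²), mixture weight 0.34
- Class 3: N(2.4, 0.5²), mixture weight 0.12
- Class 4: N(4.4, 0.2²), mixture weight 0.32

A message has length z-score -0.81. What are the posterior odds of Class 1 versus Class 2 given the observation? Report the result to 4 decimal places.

Posterior odds = (π_i f_i(x)) / (π_j f_j(x)); the normalising sum cancels.
Component likelihoods at x = -0.81:
  f_1 = 0.000128451
  f_2 = 0.000100718
  f_3 = 8.95184e-10
  f_4 = 8.77444e-148
2.82591e-05 / 3.42443e-05 ≈ 0.8252

0.8252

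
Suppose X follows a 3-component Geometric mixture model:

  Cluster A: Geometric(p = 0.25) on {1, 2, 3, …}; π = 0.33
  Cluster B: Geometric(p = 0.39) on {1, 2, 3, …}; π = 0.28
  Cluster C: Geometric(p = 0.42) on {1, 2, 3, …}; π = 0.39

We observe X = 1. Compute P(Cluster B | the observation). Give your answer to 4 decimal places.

0.3072

Posterior ∝ prior × likelihood, so P(k | x) ∝ P(Z=k) f_k(x); normalise over all components.
Evaluate each component's likelihood at the observed value:
  f_A = 0.25·(1−0.25)^0 = 0.25·1 = 0.25
  f_B = 0.39·(1−0.39)^0 = 0.39·1 = 0.39
  f_C = 0.42·(1−0.42)^0 = 0.42·1 = 0.42
Prior × likelihood for each component:
  P(Z=A)·f_A = 0.33 × 0.25 = 0.0825
  P(Z=B)·f_B = 0.28 × 0.39 = 0.1092
  P(Z=C)·f_C = 0.39 × 0.42 = 0.1638
Evidence: 0.0825 + 0.1092 + 0.1638 = 0.3555
P(Cluster B | data) = 0.1092 / 0.3555 ≈ 0.3072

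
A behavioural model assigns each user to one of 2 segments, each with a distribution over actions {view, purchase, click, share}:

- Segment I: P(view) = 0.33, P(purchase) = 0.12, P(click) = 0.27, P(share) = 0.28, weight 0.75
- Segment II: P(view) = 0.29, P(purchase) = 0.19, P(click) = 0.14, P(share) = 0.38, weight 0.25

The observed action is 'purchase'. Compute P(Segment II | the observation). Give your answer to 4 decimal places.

P(component k | x) = P(Z=k)·f_k(x) / marginal(x), where marginal(x) = Σ_j P(Z=j)·f_j(x).
Evaluate each component's likelihood at the observed value:
  p_I = P(purchase | comp) = 0.12
  p_II = P(purchase | comp) = 0.19
Unnormalised posteriors:
  P(Z=I)·p_I = 0.75 × 0.12 = 0.09
  P(Z=II)·p_II = 0.25 × 0.19 = 0.0475
Sum: 0.09 + 0.0475 = 0.1375
P(Segment II | 'purchase') = 0.0475 / 0.1375 ≈ 0.3455

0.3455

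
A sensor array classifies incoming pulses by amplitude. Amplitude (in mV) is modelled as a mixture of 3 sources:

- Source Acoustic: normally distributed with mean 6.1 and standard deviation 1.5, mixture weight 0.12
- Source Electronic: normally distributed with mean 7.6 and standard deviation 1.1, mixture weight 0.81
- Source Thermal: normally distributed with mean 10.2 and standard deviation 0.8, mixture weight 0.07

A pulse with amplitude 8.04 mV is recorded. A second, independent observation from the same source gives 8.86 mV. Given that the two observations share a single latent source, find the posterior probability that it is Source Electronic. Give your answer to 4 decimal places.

Posterior ∝ prior × likelihood, so P(k | x) ∝ π_k f_k(x); normalise over all components.
Since both observations come from the same component, the likelihood for component k is f_k(x₁)·f_k(x₂).
  L_Acoustic = [0.115238] × [0.0489379] = 0.00563948
  L_Electronic = [0.334791] × [0.188194] = 0.0630057
  L_Thermal = [0.0130262] × [0.122627] = 0.00159736
Weight by the priors:
  π_Acoustic·L_Acoustic = 0.12 × 0.00563948 = 0.000676738
  π_Electronic·L_Electronic = 0.81 × 0.0630057 = 0.0510346
  π_Thermal·L_Thermal = 0.07 × 0.00159736 = 0.000111815
Evidence: 0.000676738 + 0.0510346 + 0.000111815 = 0.0518231
P(Source Electronic | x) = 0.0510346 / 0.0518231 ≈ 0.9848

0.9848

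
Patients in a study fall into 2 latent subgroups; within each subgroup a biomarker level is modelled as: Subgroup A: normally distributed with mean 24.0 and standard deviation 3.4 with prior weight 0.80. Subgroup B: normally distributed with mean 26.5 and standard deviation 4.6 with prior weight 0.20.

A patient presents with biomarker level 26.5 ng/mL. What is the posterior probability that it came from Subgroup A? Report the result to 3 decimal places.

0.805

By Bayes' theorem, P(k | x) = P(Z=k) f_k(x) / Σ_j P(Z=j) f_j(x).
Component likelihoods at x = 26.5 ng/mL:
  f_A = 0.0895424
  f_B = 0.0867266
Unnormalised posteriors:
  P(Z=A)·f_A = 0.80 × 0.0895424 = 0.0716339
  P(Z=B)·f_B = 0.20 × 0.0867266 = 0.0173453
Marginal: 0.0716339 + 0.0173453 = 0.0889793
Responsibility of Subgroup A: 0.0716339 / 0.0889793 ≈ 0.805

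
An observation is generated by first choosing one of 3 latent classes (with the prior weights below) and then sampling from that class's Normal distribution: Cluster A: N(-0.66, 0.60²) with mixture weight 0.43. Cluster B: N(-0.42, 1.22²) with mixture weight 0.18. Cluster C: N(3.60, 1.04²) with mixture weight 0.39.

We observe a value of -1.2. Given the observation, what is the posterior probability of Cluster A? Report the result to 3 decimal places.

Posterior ∝ prior × likelihood, so P(k | x) ∝ π_k f_k(x); normalise over all components.
Component likelihoods at x = -1.2:
  L_A = 0.443475
  L_B = 0.266556
  L_C = 9.08354e-06
Prior × likelihood for each component:
  π_A·L_A = 0.43 × 0.443475 = 0.190694
  π_B·L_B = 0.18 × 0.266556 = 0.0479801
  π_C·L_C = 0.39 × 9.08354e-06 = 3.54258e-06
Normaliser: 0.190694 + 0.0479801 + 3.54258e-06 = 0.238678
P(Cluster A | data) = 0.190694 / 0.238678 ≈ 0.799

0.799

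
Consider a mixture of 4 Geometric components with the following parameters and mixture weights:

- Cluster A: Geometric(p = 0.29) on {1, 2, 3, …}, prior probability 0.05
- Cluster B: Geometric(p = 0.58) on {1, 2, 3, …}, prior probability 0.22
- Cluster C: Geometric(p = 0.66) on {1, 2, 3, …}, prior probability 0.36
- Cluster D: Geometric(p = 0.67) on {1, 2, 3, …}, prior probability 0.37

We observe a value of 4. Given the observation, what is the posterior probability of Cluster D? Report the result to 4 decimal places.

0.2709

P(component k | x) = π_k·f_k(x) / marginal(x), where marginal(x) = Σ_j π_j·f_j(x).
Geometric probabilities:
  L_A = 0.29·(1−0.29)^3 = 0.29·0.357911 = 0.103794
  L_B = 0.58·(1−0.58)^3 = 0.58·0.074088 = 0.042971
  L_C = 0.66·(1−0.66)^3 = 0.66·0.039304 = 0.0259406
  L_D = 0.67·(1−0.67)^3 = 0.67·0.035937 = 0.0240778
Multiply by the mixture weights:
  π_A·L_A = 0.05 × 0.103794 = 0.00518971
  π_B·L_B = 0.22 × 0.042971 = 0.00945363
  π_C·L_C = 0.36 × 0.0259406 = 0.00933863
  π_D·L_D = 0.37 × 0.0240778 = 0.00890878
Denominator: 0.00518971 + 0.00945363 + 0.00933863 + 0.00890878 = 0.0328908
P(Cluster D | the observation) = 0.00890878 / 0.0328908 ≈ 0.2709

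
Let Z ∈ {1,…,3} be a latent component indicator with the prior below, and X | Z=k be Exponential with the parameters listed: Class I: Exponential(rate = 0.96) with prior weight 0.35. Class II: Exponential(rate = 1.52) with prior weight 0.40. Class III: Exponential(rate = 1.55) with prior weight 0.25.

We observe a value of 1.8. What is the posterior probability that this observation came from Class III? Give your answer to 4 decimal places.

Apply Bayes' rule: the posterior for each component is proportional to its prior times its likelihood at x.
Component likelihoods at x = 1.8:
  p_I = 0.170534
  p_II = 0.0985403
  p_III = 0.0952029
Multiply by the mixture weights:
  w_I·p_I = 0.35 × 0.170534 = 0.0596868
  w_II·p_II = 0.40 × 0.0985403 = 0.0394161
  w_III·p_III = 0.25 × 0.0952029 = 0.0238007
Denominator: 0.0596868 + 0.0394161 + 0.0238007 = 0.122904
So the posterior for Class III is 0.0238007 / 0.122904 ≈ 0.1937.

0.1937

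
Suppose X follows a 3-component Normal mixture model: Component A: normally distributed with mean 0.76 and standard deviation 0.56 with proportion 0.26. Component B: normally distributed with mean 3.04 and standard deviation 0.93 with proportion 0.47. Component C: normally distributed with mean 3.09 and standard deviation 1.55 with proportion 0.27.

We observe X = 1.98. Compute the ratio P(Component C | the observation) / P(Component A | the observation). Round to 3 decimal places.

3.115

Since P(k|x) ∝ π_k f_k(x), the posterior odds are π_i f_i(x) / (π_j f_j(x)).
Component likelihoods at x = 1.98:
  f_A = 0.0663901
  f_B = 0.224042
  f_C = 0.199167
Odds = (0.27/0.26) × (0.199167/0.0663901) = 1.03846 × 2.99994 ≈ 3.115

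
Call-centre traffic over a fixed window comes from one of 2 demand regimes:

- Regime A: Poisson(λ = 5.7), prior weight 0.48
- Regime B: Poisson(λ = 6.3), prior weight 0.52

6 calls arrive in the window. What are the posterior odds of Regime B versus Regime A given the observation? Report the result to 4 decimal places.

Only the two components matter; the odds are (π_i f_i(x)) / (π_j f_j(x)).
Evaluate each component's likelihood at the observed value:
  p_A = e^(−5.7)·5.7^6/6! = 0.159382
  p_B = e^(−6.3)·6.3^6/6! = 0.159461
0.0829199 / 0.0765032 ≈ 1.0839

1.0839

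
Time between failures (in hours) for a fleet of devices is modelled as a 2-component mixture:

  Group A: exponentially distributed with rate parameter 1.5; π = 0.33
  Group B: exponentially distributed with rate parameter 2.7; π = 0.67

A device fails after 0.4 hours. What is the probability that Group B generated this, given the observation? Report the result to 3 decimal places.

Posterior ∝ prior × likelihood, so P(k | x) ∝ π_k f_k(x); normalise over all components.
Exponential densities:
  f_A = 0.823217
  f_B = 0.916908
Multiply by the mixture weights:
  π_A·f_A = 0.33 × 0.823217 = 0.271662
  π_B·f_B = 0.67 × 0.916908 = 0.614328
Normaliser: 0.271662 + 0.614328 = 0.88599
P(Group B | data) ≈ 0.693

0.693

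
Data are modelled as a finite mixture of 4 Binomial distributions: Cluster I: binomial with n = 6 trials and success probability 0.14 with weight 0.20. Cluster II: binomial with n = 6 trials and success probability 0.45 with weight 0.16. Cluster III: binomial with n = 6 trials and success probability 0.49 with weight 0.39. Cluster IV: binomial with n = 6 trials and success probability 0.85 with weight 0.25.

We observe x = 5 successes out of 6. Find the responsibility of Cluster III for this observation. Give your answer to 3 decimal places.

By Bayes' theorem, P(k | x) = π_k f_k(x) / Σ_j π_j f_j(x).
Binomial probabilities:
  f_I = C(6,5)·0.14^5·0.86^1 = 6·5.37824e-05·0.86 = 0.000277517
  f_II = C(6,5)·0.45^5·0.55^1 = 6·0.0184528·0.55 = 0.0608943
  f_III = C(6,5)·0.49^5·0.51^1 = 6·0.0282475·0.51 = 0.0864374
  f_IV = C(6,5)·0.85^5·0.15^1 = 6·0.443705·0.15 = 0.399335
Multiply by the mixture weights:
  π_I·f_I = 0.20 × 0.000277517 = 5.55034e-05
  π_II·f_II = 0.16 × 0.0608943 = 0.00974309
  π_III·f_III = 0.39 × 0.0864374 = 0.0337106
  π_IV·f_IV = 0.25 × 0.399335 = 0.0998337
Denominator: 5.55034e-05 + 0.00974309 + 0.0337106 + 0.0998337 = 0.143343
P(Cluster III | the observation) = 0.0337106 / 0.143343 ≈ 0.235

0.235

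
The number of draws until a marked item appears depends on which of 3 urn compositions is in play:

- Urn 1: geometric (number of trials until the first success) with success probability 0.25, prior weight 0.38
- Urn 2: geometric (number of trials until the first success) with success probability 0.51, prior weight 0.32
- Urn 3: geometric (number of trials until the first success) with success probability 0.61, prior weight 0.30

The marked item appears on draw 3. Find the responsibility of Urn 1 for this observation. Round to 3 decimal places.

The responsibility of component k is P(Z=k) f_k(x) divided by Σ_j P(Z=j) f_j(x).
Geometric probabilities:
  f_1 = 0.25·(1−0.25)^2 = 0.25·0.5625 = 0.140625
  f_2 = 0.51·(1−0.51)^2 = 0.51·0.2401 = 0.122451
  f_3 = 0.61·(1−0.61)^2 = 0.61·0.1521 = 0.092781
Weight by the priors:
  P(Z=1)·f_1 = 0.38 × 0.140625 = 0.0534375
  P(Z=2)·f_2 = 0.32 × 0.122451 = 0.0391843
  P(Z=3)·f_3 = 0.30 × 0.092781 = 0.0278343
Sum: 0.0534375 + 0.0391843 + 0.0278343 = 0.120456
P(Urn 1 | data) ≈ 0.444

0.444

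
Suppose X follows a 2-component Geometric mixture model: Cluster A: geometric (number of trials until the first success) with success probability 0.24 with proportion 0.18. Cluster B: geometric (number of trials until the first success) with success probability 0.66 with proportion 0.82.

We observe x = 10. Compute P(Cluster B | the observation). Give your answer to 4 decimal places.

By Bayes' theorem, P(k | x) = π_k f_k(x) / Σ_j π_j f_j(x).
Geometric probabilities:
  p_A = 0.24·(1−0.24)^9 = 0.24·0.0845906 = 0.0203018
  p_B = 0.66·(1−0.66)^9 = 0.66·6.0717e-05 = 4.00732e-05
Unnormalised posteriors:
  π_A·p_A = 0.18 × 0.0203018 = 0.00365432
  π_B·p_B = 0.82 × 4.00732e-05 = 3.286e-05
Sum: 0.00365432 + 3.286e-05 = 0.00368718
Responsibility of Cluster B: 3.286e-05 / 0.00368718 ≈ 0.0089

0.0089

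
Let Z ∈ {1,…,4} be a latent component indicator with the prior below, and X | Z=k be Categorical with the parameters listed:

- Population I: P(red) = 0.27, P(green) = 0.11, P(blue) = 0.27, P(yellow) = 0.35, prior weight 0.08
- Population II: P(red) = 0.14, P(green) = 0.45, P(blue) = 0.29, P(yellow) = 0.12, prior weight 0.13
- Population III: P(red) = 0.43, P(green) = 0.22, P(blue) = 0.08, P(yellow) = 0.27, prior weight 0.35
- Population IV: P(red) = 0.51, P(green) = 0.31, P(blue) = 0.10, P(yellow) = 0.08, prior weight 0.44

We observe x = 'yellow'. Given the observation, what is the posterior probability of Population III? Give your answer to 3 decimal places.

P(component k | x) = π_k·f_k(x) / marginal(x), where marginal(x) = Σ_j π_j·f_j(x).
Evaluate each component's likelihood at the observed value:
  f_I = 0.35
  f_II = 0.12
  f_III = 0.27
  f_IV = 0.08
Weight by the priors:
  π_I·f_I = 0.08 × 0.35 = 0.028
  π_II·f_II = 0.13 × 0.12 = 0.0156
  π_III·f_III = 0.35 × 0.27 = 0.0945
  π_IV·f_IV = 0.44 × 0.08 = 0.0352
Sum: 0.028 + 0.0156 + 0.0945 + 0.0352 = 0.1733
P(Population III | data) = 0.0945 / 0.1733 ≈ 0.545

0.545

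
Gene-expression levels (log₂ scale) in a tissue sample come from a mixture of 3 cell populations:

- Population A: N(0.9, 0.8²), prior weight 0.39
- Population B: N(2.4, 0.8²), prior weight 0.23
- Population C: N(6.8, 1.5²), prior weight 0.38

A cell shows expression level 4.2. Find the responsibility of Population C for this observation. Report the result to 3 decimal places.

Apply Bayes' rule: the posterior for each component is proportional to its prior times its likelihood at x.
Evaluate each component's likelihood at the observed value:
  L_A = 0.000100676
  L_B = 0.0396746
  L_C = 0.0592123
Multiply by the mixture weights:
  π_A·L_A = 0.39 × 0.000100676 = 3.92635e-05
  π_B·L_B = 0.23 × 0.0396746 = 0.00912515
  π_C·L_C = 0.38 × 0.0592123 = 0.0225007
Normaliser: 3.92635e-05 + 0.00912515 + 0.0225007 = 0.0316651
So the posterior for Population C is 0.0225007 / 0.0316651 ≈ 0.711.

0.711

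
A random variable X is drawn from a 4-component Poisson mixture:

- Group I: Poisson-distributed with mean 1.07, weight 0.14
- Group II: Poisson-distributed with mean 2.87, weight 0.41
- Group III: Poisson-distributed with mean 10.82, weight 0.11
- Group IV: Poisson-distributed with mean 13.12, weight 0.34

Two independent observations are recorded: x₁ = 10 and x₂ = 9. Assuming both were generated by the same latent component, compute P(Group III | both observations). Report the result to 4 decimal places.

0.4524

By Bayes' theorem, P(k | x) = w_k f_k(x) / Σ_j w_j f_j(x).
Since both observations come from the same component, the likelihood for component k is f_k(x₁)·f_k(x₂).
  f_I = [e^(−1.07)·1.07^10/10! = 1.85943e-07] × [1.73778e-06] = 3.23129e-13
  f_II = [e^(−2.87)·2.87^10/10! = 0.000592421] × [0.00206419] = 1.22287e-06
  f_III = [e^(−10.82)·10.82^10/10! = 0.121183] × [0.111999] = 0.0135725
  f_IV = [e^(−13.12)·13.12^10/10! = 0.0834895] × [0.0636353] = 0.00531287
Weight by the priors:
  w_I·f_I = 0.14 × 3.23129e-13 = 4.5238e-14
  w_II·f_II = 0.41 × 1.22287e-06 = 5.01376e-07
  w_III·f_III = 0.11 × 0.0135725 = 0.00149297
  w_IV·f_IV = 0.34 × 0.00531287 = 0.00180638
Normaliser: 4.5238e-14 + 5.01376e-07 + 0.00149297 + 0.00180638 = 0.00329985
So the posterior for Group III is 0.00149297 / 0.00329985 ≈ 0.4524.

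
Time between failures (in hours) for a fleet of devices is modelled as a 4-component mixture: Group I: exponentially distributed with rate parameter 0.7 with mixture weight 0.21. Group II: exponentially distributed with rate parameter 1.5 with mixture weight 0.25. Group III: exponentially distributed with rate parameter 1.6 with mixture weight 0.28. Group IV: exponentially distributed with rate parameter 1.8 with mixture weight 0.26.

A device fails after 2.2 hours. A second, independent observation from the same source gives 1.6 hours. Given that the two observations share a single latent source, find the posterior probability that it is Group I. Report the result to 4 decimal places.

Posterior ∝ prior × likelihood, so P(k | x) ∝ π_k f_k(x); normalise over all components.
Since both observations come from the same component, the likelihood for component k is f_k(x₁)·f_k(x₂).
  L_I = [0.7·e^(−0.7·2.2) = 0.7·e^(−1.5400) = 0.150067] × [0.228396] = 0.0342746
  L_II = [1.5·e^(−1.5·2.2) = 1.5·e^(−3.3000) = 0.0553248] × [0.136077] = 0.00752842
  L_III = [1.6·e^(−1.6·2.2) = 1.6·e^(−3.5200) = 0.0473591] × [0.123688] = 0.00585773
  L_IV = [1.8·e^(−1.8·2.2) = 1.8·e^(−3.9600) = 0.0343136] × [0.101043] = 0.00346714
Unnormalised posteriors:
  π_I·L_I = 0.21 × 0.0342746 = 0.00719767
  π_II·L_II = 0.25 × 0.00752842 = 0.00188211
  π_III·L_III = 0.28 × 0.00585773 = 0.00164017
  π_IV·L_IV = 0.26 × 0.00346714 = 0.000901455
Evidence: 0.00719767 + 0.00188211 + 0.00164017 + 0.000901455 = 0.0116214
So the posterior for Group I is 0.00719767 / 0.0116214 ≈ 0.6193.

0.6193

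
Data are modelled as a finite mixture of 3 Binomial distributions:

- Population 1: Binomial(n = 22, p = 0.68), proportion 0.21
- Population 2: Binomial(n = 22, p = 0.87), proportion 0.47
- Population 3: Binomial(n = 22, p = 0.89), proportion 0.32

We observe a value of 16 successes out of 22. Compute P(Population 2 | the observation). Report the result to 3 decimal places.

0.304

Posterior ∝ prior × likelihood, so P(k | x) ∝ w_k f_k(x); normalise over all components.
Binomial probabilities:
  L_1 = C(22,16)·0.68^16·0.32^6 = 74613·0.00208998·0.00107374 = 0.167439
  L_2 = C(22,16)·0.87^16·0.13^6 = 74613·0.107723·4.82681e-06 = 0.0387956
  L_3 = C(22,16)·0.89^16·0.11^6 = 74613·0.154967·1.77156e-06 = 0.0204838
Unnormalised posteriors:
  w_1·L_1 = 0.21 × 0.167439 = 0.0351622
  w_2·L_2 = 0.47 × 0.0387956 = 0.0182339
  w_3·L_3 = 0.32 × 0.0204838 = 0.00655482
Denominator: 0.0351622 + 0.0182339 + 0.00655482 = 0.059951
P(Population 2 | the observation) = 0.0182339 / 0.059951 ≈ 0.304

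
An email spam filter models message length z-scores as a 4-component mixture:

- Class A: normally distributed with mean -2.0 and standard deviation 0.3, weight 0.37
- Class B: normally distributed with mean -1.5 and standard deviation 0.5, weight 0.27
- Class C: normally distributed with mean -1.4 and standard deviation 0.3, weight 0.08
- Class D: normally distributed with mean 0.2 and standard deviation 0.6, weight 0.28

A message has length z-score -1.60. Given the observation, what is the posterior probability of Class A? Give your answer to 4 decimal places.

0.4040

P(component k | x) = π_k·f_k(x) / marginal(x), where marginal(x) = Σ_j π_j·f_j(x).
Evaluate each component's likelihood at the observed value:
  p_A = (1/(0.3·√(2π)))·exp(−(-1.60−-2.0)²/(2·0.3²)) = 1.329808·exp(-0.88889) = 0.5467
  p_B = (1/(0.5·√(2π)))·exp(−(-1.60−-1.5)²/(2·0.5²)) = 0.797885·exp(-0.02000) = 0.782085
  p_C = (1/(0.3·√(2π)))·exp(−(-1.60−-1.4)²/(2·0.3²)) = 1.329808·exp(-0.22222) = 1.06483
  p_D = (1/(0.6·√(2π)))·exp(−(-1.60−0.2)²/(2·0.6²)) = 0.664904·exp(-4.50000) = 0.00738641
Multiply by the mixture weights:
  π_A·p_A = 0.37 × 0.5467 = 0.202279
  π_B·p_B = 0.27 × 0.782085 = 0.211163
  π_C·p_C = 0.08 × 1.06483 = 0.0851861
  π_D·p_D = 0.28 × 0.00738641 = 0.0020682
Marginal: 0.202279 + 0.211163 + 0.0851861 + 0.0020682 = 0.500696
Responsibility of Class A: 0.202279 / 0.500696 ≈ 0.4040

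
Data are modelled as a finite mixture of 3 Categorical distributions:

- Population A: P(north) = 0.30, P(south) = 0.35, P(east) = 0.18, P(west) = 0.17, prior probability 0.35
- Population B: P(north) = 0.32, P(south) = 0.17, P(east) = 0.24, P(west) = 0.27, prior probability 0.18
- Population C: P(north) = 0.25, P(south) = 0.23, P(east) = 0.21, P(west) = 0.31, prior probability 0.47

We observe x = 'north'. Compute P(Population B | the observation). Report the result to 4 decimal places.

The responsibility of component k is π_k f_k(x) divided by Σ_j π_j f_j(x).
Component likelihoods at x = 'north':
  f_A = P(north | comp) = 0.30
  f_B = P(north | comp) = 0.32
  f_C = P(north | comp) = 0.25
Unnormalised posteriors:
  π_A·f_A = 0.35 × 0.3 = 0.105
  π_B·f_B = 0.18 × 0.32 = 0.0576
  π_C·f_C = 0.47 × 0.25 = 0.1175
Denominator: 0.105 + 0.0576 + 0.1175 = 0.2801
Responsibility of Population B: 0.0576 / 0.2801 ≈ 0.2056

0.2056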